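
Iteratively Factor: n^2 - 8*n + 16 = (n - 4)*(n - 4)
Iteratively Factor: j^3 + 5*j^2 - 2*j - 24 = (j + 3)*(j^2 + 2*j - 8) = (j - 2)*(j + 3)*(j + 4)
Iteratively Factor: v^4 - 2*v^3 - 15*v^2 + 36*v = (v + 4)*(v^3 - 6*v^2 + 9*v) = (v - 3)*(v + 4)*(v^2 - 3*v) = (v - 3)^2*(v + 4)*(v)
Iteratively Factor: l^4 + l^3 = (l)*(l^3 + l^2) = l^2*(l^2 + l) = l^3*(l + 1)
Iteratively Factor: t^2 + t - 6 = (t - 2)*(t + 3)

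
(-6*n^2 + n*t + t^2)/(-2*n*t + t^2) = (3*n + t)/t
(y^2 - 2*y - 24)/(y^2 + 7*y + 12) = (y - 6)/(y + 3)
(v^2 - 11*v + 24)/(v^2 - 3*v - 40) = (v - 3)/(v + 5)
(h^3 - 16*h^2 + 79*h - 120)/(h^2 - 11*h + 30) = (h^2 - 11*h + 24)/(h - 6)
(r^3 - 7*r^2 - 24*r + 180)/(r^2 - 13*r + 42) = (r^2 - r - 30)/(r - 7)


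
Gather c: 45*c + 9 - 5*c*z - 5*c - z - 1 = c*(40 - 5*z) - z + 8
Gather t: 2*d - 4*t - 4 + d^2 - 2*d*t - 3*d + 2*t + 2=d^2 - d + t*(-2*d - 2) - 2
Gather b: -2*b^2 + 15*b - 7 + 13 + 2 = -2*b^2 + 15*b + 8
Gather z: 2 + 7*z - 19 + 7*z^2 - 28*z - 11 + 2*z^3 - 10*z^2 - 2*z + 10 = 2*z^3 - 3*z^2 - 23*z - 18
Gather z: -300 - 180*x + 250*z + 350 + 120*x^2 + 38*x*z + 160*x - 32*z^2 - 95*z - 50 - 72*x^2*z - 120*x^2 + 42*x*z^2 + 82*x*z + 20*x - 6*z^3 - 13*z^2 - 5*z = -6*z^3 + z^2*(42*x - 45) + z*(-72*x^2 + 120*x + 150)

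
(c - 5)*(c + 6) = c^2 + c - 30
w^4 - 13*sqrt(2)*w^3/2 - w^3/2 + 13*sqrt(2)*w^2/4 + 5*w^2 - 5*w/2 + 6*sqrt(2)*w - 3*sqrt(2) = (w - 1/2)*(w - 6*sqrt(2))*(w - sqrt(2))*(w + sqrt(2)/2)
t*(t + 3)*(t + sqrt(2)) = t^3 + sqrt(2)*t^2 + 3*t^2 + 3*sqrt(2)*t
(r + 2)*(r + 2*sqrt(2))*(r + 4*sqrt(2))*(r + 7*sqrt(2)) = r^4 + 2*r^3 + 13*sqrt(2)*r^3 + 26*sqrt(2)*r^2 + 100*r^2 + 112*sqrt(2)*r + 200*r + 224*sqrt(2)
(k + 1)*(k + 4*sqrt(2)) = k^2 + k + 4*sqrt(2)*k + 4*sqrt(2)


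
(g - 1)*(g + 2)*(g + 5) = g^3 + 6*g^2 + 3*g - 10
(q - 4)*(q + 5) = q^2 + q - 20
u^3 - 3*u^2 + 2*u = u*(u - 2)*(u - 1)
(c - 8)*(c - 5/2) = c^2 - 21*c/2 + 20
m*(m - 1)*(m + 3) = m^3 + 2*m^2 - 3*m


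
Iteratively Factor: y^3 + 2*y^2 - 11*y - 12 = (y - 3)*(y^2 + 5*y + 4) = (y - 3)*(y + 4)*(y + 1)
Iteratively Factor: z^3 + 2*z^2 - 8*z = (z - 2)*(z^2 + 4*z) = (z - 2)*(z + 4)*(z)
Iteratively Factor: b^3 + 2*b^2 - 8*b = (b + 4)*(b^2 - 2*b) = (b - 2)*(b + 4)*(b)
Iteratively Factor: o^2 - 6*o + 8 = (o - 4)*(o - 2)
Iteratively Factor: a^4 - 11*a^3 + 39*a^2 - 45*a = (a - 3)*(a^3 - 8*a^2 + 15*a) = (a - 5)*(a - 3)*(a^2 - 3*a) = a*(a - 5)*(a - 3)*(a - 3)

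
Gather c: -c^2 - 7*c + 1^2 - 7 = -c^2 - 7*c - 6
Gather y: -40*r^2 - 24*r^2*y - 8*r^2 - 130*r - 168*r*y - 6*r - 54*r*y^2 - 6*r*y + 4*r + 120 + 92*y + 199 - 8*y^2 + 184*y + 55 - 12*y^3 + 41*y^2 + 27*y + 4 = -48*r^2 - 132*r - 12*y^3 + y^2*(33 - 54*r) + y*(-24*r^2 - 174*r + 303) + 378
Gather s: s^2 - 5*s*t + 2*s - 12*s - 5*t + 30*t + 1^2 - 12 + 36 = s^2 + s*(-5*t - 10) + 25*t + 25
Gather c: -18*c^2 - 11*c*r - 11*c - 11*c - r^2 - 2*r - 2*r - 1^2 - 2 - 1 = -18*c^2 + c*(-11*r - 22) - r^2 - 4*r - 4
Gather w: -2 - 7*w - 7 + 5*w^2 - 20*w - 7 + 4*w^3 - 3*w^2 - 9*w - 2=4*w^3 + 2*w^2 - 36*w - 18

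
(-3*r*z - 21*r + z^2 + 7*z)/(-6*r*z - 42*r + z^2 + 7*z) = (-3*r + z)/(-6*r + z)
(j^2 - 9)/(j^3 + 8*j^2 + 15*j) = (j - 3)/(j*(j + 5))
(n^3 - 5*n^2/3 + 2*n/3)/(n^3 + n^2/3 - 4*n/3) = (3*n - 2)/(3*n + 4)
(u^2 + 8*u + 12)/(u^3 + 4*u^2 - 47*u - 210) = (u + 2)/(u^2 - 2*u - 35)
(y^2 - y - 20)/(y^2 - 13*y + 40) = (y + 4)/(y - 8)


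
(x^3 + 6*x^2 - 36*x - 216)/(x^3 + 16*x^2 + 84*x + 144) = (x - 6)/(x + 4)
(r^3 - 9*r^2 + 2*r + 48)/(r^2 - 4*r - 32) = (r^2 - r - 6)/(r + 4)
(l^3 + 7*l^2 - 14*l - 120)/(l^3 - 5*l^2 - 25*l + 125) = (l^2 + 2*l - 24)/(l^2 - 10*l + 25)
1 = 1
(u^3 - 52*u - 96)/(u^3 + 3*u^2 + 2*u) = (u^2 - 2*u - 48)/(u*(u + 1))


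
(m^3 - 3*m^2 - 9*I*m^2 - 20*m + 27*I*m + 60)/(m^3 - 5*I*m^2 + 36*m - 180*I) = (m^2 - m*(3 + 4*I) + 12*I)/(m^2 + 36)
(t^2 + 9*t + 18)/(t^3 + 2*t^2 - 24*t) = (t + 3)/(t*(t - 4))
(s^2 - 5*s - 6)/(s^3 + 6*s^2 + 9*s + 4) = (s - 6)/(s^2 + 5*s + 4)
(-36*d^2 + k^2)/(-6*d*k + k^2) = (6*d + k)/k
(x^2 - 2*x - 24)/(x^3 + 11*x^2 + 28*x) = (x - 6)/(x*(x + 7))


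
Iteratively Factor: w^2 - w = (w - 1)*(w)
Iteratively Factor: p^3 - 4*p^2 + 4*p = (p)*(p^2 - 4*p + 4) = p*(p - 2)*(p - 2)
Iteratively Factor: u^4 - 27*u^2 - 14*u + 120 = (u + 4)*(u^3 - 4*u^2 - 11*u + 30) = (u - 2)*(u + 4)*(u^2 - 2*u - 15) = (u - 5)*(u - 2)*(u + 4)*(u + 3)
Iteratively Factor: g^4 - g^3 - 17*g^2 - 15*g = (g - 5)*(g^3 + 4*g^2 + 3*g) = (g - 5)*(g + 3)*(g^2 + g) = g*(g - 5)*(g + 3)*(g + 1)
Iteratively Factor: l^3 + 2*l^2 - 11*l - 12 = (l - 3)*(l^2 + 5*l + 4) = (l - 3)*(l + 4)*(l + 1)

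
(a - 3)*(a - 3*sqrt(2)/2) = a^2 - 3*a - 3*sqrt(2)*a/2 + 9*sqrt(2)/2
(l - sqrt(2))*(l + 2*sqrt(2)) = l^2 + sqrt(2)*l - 4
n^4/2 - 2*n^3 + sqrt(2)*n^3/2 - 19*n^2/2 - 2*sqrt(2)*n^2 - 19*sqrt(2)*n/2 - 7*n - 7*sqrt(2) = (n/2 + sqrt(2)/2)*(n - 7)*(n + 1)*(n + 2)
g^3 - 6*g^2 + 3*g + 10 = (g - 5)*(g - 2)*(g + 1)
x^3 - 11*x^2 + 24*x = x*(x - 8)*(x - 3)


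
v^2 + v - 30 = (v - 5)*(v + 6)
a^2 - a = a*(a - 1)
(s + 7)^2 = s^2 + 14*s + 49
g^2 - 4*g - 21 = (g - 7)*(g + 3)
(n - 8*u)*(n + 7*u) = n^2 - n*u - 56*u^2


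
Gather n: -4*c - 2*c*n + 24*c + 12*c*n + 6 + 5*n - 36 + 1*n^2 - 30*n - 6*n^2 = 20*c - 5*n^2 + n*(10*c - 25) - 30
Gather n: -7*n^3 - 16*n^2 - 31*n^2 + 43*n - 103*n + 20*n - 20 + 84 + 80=-7*n^3 - 47*n^2 - 40*n + 144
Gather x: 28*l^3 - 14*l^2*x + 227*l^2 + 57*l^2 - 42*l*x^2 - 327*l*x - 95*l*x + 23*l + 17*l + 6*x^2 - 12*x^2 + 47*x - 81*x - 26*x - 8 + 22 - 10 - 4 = 28*l^3 + 284*l^2 + 40*l + x^2*(-42*l - 6) + x*(-14*l^2 - 422*l - 60)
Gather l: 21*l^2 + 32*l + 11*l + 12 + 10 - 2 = 21*l^2 + 43*l + 20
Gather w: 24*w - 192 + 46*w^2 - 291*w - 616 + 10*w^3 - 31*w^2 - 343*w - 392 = 10*w^3 + 15*w^2 - 610*w - 1200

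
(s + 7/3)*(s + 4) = s^2 + 19*s/3 + 28/3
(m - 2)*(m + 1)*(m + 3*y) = m^3 + 3*m^2*y - m^2 - 3*m*y - 2*m - 6*y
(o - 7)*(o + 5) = o^2 - 2*o - 35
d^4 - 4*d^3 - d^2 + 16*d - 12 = (d - 3)*(d - 2)*(d - 1)*(d + 2)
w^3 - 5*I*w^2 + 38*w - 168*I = (w - 7*I)*(w - 4*I)*(w + 6*I)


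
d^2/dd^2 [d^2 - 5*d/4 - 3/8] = 2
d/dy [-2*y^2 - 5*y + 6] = -4*y - 5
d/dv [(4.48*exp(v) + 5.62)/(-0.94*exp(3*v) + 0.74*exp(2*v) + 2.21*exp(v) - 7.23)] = (8.4224*exp(3*v) + 12.5332*exp(2*v) - 8.3176*exp(v) - 44.8106)*exp(v)/(0.8836*exp(6*v) - 1.3912*exp(5*v) - 3.6072*exp(4*v) + 16.8632*exp(3*v) - 5.8163*exp(2*v) - 31.9566*exp(v) + 52.2729)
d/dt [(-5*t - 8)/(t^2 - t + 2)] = (-5*t^2 + 5*t + (2*t - 1)*(5*t + 8) - 10)/(t^2 - t + 2)^2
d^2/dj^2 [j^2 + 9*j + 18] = 2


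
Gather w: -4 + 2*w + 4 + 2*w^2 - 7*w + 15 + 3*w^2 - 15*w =5*w^2 - 20*w + 15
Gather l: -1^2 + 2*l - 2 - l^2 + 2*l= -l^2 + 4*l - 3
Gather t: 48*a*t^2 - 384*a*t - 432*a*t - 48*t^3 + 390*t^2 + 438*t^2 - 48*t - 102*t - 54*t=-48*t^3 + t^2*(48*a + 828) + t*(-816*a - 204)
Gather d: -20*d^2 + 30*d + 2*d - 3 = -20*d^2 + 32*d - 3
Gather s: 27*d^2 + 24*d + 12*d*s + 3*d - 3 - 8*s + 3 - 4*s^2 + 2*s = 27*d^2 + 27*d - 4*s^2 + s*(12*d - 6)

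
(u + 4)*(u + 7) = u^2 + 11*u + 28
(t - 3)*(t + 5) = t^2 + 2*t - 15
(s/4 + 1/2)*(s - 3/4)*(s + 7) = s^3/4 + 33*s^2/16 + 29*s/16 - 21/8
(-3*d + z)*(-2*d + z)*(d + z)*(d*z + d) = 6*d^4*z + 6*d^4 + d^3*z^2 + d^3*z - 4*d^2*z^3 - 4*d^2*z^2 + d*z^4 + d*z^3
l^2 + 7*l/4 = l*(l + 7/4)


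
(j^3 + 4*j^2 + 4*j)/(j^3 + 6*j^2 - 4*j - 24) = j*(j + 2)/(j^2 + 4*j - 12)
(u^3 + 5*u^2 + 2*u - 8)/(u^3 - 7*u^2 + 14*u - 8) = (u^2 + 6*u + 8)/(u^2 - 6*u + 8)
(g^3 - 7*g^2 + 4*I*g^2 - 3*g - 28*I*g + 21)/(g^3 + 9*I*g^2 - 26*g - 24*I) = (g^2 + g*(-7 + I) - 7*I)/(g^2 + 6*I*g - 8)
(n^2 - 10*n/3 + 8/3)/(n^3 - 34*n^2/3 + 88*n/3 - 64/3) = 1/(n - 8)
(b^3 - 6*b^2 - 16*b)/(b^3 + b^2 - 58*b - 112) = b/(b + 7)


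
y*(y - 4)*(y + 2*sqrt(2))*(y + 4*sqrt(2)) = y^4 - 4*y^3 + 6*sqrt(2)*y^3 - 24*sqrt(2)*y^2 + 16*y^2 - 64*y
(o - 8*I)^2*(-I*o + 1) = -I*o^3 - 15*o^2 + 48*I*o - 64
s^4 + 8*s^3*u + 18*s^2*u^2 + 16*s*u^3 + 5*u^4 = (s + u)^3*(s + 5*u)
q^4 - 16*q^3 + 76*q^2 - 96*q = q*(q - 8)*(q - 6)*(q - 2)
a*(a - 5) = a^2 - 5*a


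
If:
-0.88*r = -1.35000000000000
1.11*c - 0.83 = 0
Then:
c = 0.75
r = 1.53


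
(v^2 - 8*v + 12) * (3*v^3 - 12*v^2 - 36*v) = 3*v^5 - 36*v^4 + 96*v^3 + 144*v^2 - 432*v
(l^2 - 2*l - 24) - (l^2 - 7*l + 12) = 5*l - 36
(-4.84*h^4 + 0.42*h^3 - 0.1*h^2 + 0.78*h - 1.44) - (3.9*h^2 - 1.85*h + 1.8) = -4.84*h^4 + 0.42*h^3 - 4.0*h^2 + 2.63*h - 3.24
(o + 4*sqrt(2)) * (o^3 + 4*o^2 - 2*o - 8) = o^4 + 4*o^3 + 4*sqrt(2)*o^3 - 2*o^2 + 16*sqrt(2)*o^2 - 8*sqrt(2)*o - 8*o - 32*sqrt(2)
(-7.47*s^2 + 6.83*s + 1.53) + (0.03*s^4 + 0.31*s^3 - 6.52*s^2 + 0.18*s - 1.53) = 0.03*s^4 + 0.31*s^3 - 13.99*s^2 + 7.01*s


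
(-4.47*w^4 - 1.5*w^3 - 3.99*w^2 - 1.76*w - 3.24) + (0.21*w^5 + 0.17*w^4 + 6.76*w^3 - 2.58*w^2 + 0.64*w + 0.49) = 0.21*w^5 - 4.3*w^4 + 5.26*w^3 - 6.57*w^2 - 1.12*w - 2.75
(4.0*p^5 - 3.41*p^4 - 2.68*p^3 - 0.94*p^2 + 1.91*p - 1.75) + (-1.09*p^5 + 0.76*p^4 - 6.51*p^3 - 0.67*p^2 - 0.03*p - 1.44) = 2.91*p^5 - 2.65*p^4 - 9.19*p^3 - 1.61*p^2 + 1.88*p - 3.19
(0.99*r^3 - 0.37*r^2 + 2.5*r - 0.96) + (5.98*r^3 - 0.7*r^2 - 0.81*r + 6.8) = 6.97*r^3 - 1.07*r^2 + 1.69*r + 5.84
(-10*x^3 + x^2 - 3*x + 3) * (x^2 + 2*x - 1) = -10*x^5 - 19*x^4 + 9*x^3 - 4*x^2 + 9*x - 3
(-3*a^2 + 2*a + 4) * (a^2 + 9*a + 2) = -3*a^4 - 25*a^3 + 16*a^2 + 40*a + 8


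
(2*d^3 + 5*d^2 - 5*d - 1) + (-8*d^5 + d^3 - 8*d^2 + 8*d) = -8*d^5 + 3*d^3 - 3*d^2 + 3*d - 1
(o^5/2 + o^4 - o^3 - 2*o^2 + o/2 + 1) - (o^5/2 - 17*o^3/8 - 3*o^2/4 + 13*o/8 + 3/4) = o^4 + 9*o^3/8 - 5*o^2/4 - 9*o/8 + 1/4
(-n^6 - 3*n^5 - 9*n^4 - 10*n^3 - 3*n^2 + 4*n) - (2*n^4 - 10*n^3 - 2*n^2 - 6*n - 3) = -n^6 - 3*n^5 - 11*n^4 - n^2 + 10*n + 3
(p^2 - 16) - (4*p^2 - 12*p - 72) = -3*p^2 + 12*p + 56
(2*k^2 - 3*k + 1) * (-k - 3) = -2*k^3 - 3*k^2 + 8*k - 3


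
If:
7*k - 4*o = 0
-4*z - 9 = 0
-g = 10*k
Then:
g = -40*o/7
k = 4*o/7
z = -9/4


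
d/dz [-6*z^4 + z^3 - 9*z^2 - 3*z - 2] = -24*z^3 + 3*z^2 - 18*z - 3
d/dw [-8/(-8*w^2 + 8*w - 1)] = 64*(1 - 2*w)/(8*w^2 - 8*w + 1)^2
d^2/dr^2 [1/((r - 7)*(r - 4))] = 2*((r - 7)^2 + (r - 7)*(r - 4) + (r - 4)^2)/((r - 7)^3*(r - 4)^3)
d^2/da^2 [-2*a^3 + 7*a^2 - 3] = 14 - 12*a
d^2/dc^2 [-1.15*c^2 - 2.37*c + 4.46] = -2.30000000000000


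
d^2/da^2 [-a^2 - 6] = -2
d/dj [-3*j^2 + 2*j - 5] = 2 - 6*j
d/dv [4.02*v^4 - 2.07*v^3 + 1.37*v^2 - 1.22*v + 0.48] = 16.08*v^3 - 6.21*v^2 + 2.74*v - 1.22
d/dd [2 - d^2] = -2*d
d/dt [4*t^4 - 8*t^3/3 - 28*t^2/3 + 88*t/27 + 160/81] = 16*t^3 - 8*t^2 - 56*t/3 + 88/27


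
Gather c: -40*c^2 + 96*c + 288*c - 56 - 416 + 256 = -40*c^2 + 384*c - 216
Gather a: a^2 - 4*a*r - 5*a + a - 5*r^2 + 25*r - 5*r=a^2 + a*(-4*r - 4) - 5*r^2 + 20*r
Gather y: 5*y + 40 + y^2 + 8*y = y^2 + 13*y + 40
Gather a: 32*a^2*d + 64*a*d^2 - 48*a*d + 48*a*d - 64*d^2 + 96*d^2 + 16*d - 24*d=32*a^2*d + 64*a*d^2 + 32*d^2 - 8*d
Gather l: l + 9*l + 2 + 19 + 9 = 10*l + 30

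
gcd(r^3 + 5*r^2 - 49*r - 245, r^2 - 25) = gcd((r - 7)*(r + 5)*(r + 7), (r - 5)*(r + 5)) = r + 5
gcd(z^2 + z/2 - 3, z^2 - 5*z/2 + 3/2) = z - 3/2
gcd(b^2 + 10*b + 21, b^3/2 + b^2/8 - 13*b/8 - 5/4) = 1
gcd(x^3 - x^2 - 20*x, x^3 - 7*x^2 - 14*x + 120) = x^2 - x - 20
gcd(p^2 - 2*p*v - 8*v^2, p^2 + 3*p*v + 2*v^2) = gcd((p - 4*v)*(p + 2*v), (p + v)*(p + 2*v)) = p + 2*v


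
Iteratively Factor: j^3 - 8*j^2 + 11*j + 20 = (j - 4)*(j^2 - 4*j - 5) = (j - 4)*(j + 1)*(j - 5)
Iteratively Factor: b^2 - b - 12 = (b - 4)*(b + 3)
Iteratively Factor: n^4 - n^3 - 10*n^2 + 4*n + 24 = (n + 2)*(n^3 - 3*n^2 - 4*n + 12) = (n - 3)*(n + 2)*(n^2 - 4) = (n - 3)*(n + 2)^2*(n - 2)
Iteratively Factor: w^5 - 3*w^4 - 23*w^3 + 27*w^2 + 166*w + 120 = (w - 5)*(w^4 + 2*w^3 - 13*w^2 - 38*w - 24) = (w - 5)*(w + 2)*(w^3 - 13*w - 12) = (w - 5)*(w + 1)*(w + 2)*(w^2 - w - 12) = (w - 5)*(w + 1)*(w + 2)*(w + 3)*(w - 4)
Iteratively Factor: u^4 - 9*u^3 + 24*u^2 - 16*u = (u - 4)*(u^3 - 5*u^2 + 4*u) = (u - 4)*(u - 1)*(u^2 - 4*u) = u*(u - 4)*(u - 1)*(u - 4)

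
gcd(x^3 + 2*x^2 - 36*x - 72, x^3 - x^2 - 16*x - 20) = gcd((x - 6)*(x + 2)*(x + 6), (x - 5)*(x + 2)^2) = x + 2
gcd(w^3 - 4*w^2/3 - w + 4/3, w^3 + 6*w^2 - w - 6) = w^2 - 1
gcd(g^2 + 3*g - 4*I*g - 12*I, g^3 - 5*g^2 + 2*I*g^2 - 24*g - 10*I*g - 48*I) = g + 3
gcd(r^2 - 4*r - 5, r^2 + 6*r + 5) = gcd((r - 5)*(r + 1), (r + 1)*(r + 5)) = r + 1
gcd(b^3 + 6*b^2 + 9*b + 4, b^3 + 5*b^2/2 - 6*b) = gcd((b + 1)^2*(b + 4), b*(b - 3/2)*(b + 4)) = b + 4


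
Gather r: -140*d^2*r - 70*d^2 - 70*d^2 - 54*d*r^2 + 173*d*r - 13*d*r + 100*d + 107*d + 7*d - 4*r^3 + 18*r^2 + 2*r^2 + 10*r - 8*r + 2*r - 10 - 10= -140*d^2 + 214*d - 4*r^3 + r^2*(20 - 54*d) + r*(-140*d^2 + 160*d + 4) - 20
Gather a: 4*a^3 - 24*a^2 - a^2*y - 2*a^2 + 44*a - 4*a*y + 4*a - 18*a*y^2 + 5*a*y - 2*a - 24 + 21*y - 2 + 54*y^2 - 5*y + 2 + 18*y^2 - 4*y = 4*a^3 + a^2*(-y - 26) + a*(-18*y^2 + y + 46) + 72*y^2 + 12*y - 24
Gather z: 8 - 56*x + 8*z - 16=-56*x + 8*z - 8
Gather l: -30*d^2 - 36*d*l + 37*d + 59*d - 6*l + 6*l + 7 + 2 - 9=-30*d^2 - 36*d*l + 96*d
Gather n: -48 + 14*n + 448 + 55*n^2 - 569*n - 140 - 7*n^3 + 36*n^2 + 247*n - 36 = -7*n^3 + 91*n^2 - 308*n + 224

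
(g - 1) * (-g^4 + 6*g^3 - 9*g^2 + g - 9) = -g^5 + 7*g^4 - 15*g^3 + 10*g^2 - 10*g + 9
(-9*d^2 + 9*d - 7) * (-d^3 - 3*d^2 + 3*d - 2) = 9*d^5 + 18*d^4 - 47*d^3 + 66*d^2 - 39*d + 14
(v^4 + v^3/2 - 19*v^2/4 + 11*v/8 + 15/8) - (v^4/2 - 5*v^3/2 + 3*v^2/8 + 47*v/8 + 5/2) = v^4/2 + 3*v^3 - 41*v^2/8 - 9*v/2 - 5/8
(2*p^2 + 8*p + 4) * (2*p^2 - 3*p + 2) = 4*p^4 + 10*p^3 - 12*p^2 + 4*p + 8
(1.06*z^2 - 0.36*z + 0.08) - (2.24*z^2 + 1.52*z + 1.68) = -1.18*z^2 - 1.88*z - 1.6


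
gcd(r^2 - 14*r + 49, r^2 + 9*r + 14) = 1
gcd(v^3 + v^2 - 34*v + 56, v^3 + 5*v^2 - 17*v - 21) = v + 7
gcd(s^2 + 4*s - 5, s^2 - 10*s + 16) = 1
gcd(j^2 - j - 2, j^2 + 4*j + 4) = 1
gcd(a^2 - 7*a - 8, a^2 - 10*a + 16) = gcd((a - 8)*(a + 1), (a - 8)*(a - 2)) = a - 8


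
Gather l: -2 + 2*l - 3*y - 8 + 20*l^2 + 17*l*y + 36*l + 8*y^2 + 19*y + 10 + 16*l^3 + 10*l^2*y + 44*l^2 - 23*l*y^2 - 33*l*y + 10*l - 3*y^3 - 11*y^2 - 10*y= 16*l^3 + l^2*(10*y + 64) + l*(-23*y^2 - 16*y + 48) - 3*y^3 - 3*y^2 + 6*y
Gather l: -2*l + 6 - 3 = 3 - 2*l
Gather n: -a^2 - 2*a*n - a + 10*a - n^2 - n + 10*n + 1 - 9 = -a^2 + 9*a - n^2 + n*(9 - 2*a) - 8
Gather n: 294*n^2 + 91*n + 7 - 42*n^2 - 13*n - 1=252*n^2 + 78*n + 6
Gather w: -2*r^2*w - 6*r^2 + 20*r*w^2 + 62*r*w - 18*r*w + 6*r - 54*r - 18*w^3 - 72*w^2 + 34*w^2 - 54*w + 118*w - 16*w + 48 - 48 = -6*r^2 - 48*r - 18*w^3 + w^2*(20*r - 38) + w*(-2*r^2 + 44*r + 48)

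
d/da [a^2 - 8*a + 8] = 2*a - 8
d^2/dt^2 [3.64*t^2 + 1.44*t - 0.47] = 7.28000000000000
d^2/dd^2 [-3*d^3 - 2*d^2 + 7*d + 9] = -18*d - 4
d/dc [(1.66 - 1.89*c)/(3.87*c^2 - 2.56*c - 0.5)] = (7.3143*c^2 - 12.8484*c + 5.1946)/(14.9769*c^4 - 19.8144*c^3 + 2.6836*c^2 + 2.56*c + 0.25)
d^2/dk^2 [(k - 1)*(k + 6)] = 2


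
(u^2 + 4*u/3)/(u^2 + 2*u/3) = (3*u + 4)/(3*u + 2)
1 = 1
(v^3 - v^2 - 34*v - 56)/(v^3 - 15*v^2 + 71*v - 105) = (v^2 + 6*v + 8)/(v^2 - 8*v + 15)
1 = 1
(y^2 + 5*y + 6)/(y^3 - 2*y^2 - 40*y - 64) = (y + 3)/(y^2 - 4*y - 32)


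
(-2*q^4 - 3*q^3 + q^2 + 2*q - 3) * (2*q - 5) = -4*q^5 + 4*q^4 + 17*q^3 - q^2 - 16*q + 15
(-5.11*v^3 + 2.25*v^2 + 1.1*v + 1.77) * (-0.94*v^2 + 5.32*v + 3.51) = 4.8034*v^5 - 29.3002*v^4 - 7.0001*v^3 + 12.0857*v^2 + 13.2774*v + 6.2127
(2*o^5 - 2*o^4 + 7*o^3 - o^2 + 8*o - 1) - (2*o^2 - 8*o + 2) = 2*o^5 - 2*o^4 + 7*o^3 - 3*o^2 + 16*o - 3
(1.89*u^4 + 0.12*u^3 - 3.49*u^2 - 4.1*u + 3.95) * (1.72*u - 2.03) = 3.2508*u^5 - 3.6303*u^4 - 6.2464*u^3 + 0.0327000000000002*u^2 + 15.117*u - 8.0185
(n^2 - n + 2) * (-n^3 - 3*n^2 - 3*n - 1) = -n^5 - 2*n^4 - 2*n^3 - 4*n^2 - 5*n - 2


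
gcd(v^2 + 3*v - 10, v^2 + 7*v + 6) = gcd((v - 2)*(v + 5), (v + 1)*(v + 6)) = 1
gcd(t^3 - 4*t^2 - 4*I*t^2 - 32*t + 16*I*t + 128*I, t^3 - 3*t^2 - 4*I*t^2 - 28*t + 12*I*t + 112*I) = t^2 + t*(4 - 4*I) - 16*I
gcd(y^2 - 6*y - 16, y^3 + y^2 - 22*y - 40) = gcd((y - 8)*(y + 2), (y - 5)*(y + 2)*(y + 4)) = y + 2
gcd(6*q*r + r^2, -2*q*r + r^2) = r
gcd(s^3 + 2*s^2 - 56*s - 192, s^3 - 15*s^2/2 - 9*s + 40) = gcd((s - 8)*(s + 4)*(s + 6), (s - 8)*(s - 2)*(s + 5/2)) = s - 8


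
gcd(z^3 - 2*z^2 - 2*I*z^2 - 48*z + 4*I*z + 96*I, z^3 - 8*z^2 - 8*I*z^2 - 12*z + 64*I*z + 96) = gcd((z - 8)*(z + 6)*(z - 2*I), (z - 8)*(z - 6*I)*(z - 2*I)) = z^2 + z*(-8 - 2*I) + 16*I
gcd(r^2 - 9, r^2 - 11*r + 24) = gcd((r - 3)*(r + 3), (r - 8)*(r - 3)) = r - 3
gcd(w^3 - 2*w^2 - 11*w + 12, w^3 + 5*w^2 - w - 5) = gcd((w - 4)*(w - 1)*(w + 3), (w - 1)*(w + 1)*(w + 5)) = w - 1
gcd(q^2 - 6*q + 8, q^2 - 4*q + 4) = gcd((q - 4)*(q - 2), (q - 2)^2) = q - 2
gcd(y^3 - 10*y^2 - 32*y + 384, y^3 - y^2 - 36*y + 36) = y + 6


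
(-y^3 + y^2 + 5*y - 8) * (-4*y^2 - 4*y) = 4*y^5 - 24*y^3 + 12*y^2 + 32*y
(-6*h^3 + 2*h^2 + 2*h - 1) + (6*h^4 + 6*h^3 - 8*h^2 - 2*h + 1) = 6*h^4 - 6*h^2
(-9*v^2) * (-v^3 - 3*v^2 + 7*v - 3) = 9*v^5 + 27*v^4 - 63*v^3 + 27*v^2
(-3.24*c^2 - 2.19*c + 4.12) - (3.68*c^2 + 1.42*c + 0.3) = -6.92*c^2 - 3.61*c + 3.82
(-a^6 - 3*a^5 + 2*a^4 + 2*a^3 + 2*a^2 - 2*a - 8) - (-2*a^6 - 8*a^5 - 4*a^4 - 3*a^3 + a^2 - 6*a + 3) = a^6 + 5*a^5 + 6*a^4 + 5*a^3 + a^2 + 4*a - 11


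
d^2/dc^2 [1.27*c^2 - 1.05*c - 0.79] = 2.54000000000000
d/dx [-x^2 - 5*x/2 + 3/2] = -2*x - 5/2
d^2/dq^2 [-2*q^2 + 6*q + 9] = -4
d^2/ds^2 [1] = 0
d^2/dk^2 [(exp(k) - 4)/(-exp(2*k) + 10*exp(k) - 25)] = (-exp(2*k) - 4*exp(k) + 15)*exp(k)/(exp(4*k) - 20*exp(3*k) + 150*exp(2*k) - 500*exp(k) + 625)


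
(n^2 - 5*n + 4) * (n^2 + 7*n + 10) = n^4 + 2*n^3 - 21*n^2 - 22*n + 40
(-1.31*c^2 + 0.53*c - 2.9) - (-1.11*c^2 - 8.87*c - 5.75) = -0.2*c^2 + 9.4*c + 2.85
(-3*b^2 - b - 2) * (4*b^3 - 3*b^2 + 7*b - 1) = -12*b^5 + 5*b^4 - 26*b^3 + 2*b^2 - 13*b + 2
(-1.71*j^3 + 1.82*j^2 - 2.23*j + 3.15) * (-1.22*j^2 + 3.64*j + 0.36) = 2.0862*j^5 - 8.4448*j^4 + 8.7298*j^3 - 11.305*j^2 + 10.6632*j + 1.134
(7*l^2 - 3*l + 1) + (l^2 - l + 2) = 8*l^2 - 4*l + 3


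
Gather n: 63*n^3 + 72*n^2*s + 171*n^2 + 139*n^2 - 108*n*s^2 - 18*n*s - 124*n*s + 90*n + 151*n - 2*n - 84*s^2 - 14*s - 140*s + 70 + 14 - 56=63*n^3 + n^2*(72*s + 310) + n*(-108*s^2 - 142*s + 239) - 84*s^2 - 154*s + 28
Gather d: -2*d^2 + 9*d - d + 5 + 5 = -2*d^2 + 8*d + 10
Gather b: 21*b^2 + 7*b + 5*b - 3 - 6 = 21*b^2 + 12*b - 9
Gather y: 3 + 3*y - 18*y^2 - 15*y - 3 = -18*y^2 - 12*y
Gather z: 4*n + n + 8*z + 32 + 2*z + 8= 5*n + 10*z + 40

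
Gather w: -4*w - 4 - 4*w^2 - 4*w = -4*w^2 - 8*w - 4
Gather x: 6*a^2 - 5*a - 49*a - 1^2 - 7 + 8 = 6*a^2 - 54*a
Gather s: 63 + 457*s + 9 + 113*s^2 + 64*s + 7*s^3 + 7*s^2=7*s^3 + 120*s^2 + 521*s + 72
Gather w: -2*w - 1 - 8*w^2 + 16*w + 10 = -8*w^2 + 14*w + 9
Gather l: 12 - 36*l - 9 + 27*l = 3 - 9*l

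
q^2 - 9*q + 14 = (q - 7)*(q - 2)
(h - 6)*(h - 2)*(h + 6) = h^3 - 2*h^2 - 36*h + 72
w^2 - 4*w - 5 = (w - 5)*(w + 1)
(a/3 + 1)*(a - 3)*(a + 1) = a^3/3 + a^2/3 - 3*a - 3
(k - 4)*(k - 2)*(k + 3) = k^3 - 3*k^2 - 10*k + 24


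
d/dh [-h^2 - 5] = -2*h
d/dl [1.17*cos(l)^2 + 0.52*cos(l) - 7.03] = -(2.34*cos(l) + 0.52)*sin(l)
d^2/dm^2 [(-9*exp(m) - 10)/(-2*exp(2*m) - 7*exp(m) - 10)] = (36*exp(4*m) + 34*exp(3*m) - 660*exp(2*m) - 940*exp(m) + 200)*exp(m)/(8*exp(6*m) + 84*exp(5*m) + 414*exp(4*m) + 1183*exp(3*m) + 2070*exp(2*m) + 2100*exp(m) + 1000)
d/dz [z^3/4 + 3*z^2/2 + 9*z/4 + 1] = 3*z^2/4 + 3*z + 9/4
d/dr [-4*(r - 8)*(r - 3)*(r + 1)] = -12*r^2 + 80*r - 52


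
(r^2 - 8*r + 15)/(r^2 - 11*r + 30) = (r - 3)/(r - 6)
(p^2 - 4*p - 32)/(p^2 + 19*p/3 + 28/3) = 3*(p - 8)/(3*p + 7)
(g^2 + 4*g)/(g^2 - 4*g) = (g + 4)/(g - 4)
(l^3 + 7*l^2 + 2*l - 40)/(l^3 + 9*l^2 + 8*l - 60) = (l + 4)/(l + 6)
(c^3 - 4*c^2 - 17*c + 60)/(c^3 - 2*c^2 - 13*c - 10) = (c^2 + c - 12)/(c^2 + 3*c + 2)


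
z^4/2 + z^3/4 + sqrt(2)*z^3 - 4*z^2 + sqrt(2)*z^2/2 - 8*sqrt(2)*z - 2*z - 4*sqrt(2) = (z/2 + sqrt(2))*(z + 1/2)*(z - 2*sqrt(2))*(z + 2*sqrt(2))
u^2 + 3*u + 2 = (u + 1)*(u + 2)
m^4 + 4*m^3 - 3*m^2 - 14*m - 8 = (m - 2)*(m + 1)^2*(m + 4)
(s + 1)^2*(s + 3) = s^3 + 5*s^2 + 7*s + 3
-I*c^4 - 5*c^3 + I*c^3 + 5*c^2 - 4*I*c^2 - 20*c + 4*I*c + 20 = (c - 5*I)*(c - 2*I)*(c + 2*I)*(-I*c + I)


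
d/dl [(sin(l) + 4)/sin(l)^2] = -(sin(l) + 8)*cos(l)/sin(l)^3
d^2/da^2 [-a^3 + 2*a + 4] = -6*a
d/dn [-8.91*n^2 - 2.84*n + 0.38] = -17.82*n - 2.84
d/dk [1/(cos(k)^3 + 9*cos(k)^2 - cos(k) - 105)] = (3*cos(k)^2 + 18*cos(k) - 1)*sin(k)/(cos(k)^3 + 9*cos(k)^2 - cos(k) - 105)^2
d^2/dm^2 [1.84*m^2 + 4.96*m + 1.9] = 3.68000000000000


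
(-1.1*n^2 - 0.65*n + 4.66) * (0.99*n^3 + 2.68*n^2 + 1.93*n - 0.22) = -1.089*n^5 - 3.5915*n^4 + 0.7484*n^3 + 11.4763*n^2 + 9.1368*n - 1.0252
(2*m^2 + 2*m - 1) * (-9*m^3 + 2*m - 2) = -18*m^5 - 18*m^4 + 13*m^3 - 6*m + 2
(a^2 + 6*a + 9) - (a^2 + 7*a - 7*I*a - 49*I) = -a + 7*I*a + 9 + 49*I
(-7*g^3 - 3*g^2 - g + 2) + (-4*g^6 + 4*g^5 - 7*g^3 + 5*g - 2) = -4*g^6 + 4*g^5 - 14*g^3 - 3*g^2 + 4*g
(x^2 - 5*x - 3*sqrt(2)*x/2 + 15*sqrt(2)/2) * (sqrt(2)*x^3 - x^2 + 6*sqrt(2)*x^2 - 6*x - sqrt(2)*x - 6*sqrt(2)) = sqrt(2)*x^5 - 4*x^4 + sqrt(2)*x^4 - 59*sqrt(2)*x^3/2 - 4*x^3 + sqrt(2)*x^2/2 + 123*x^2 - 15*sqrt(2)*x + 3*x - 90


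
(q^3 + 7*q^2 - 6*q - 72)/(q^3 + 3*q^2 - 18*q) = (q + 4)/q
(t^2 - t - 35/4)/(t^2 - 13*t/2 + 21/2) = (t + 5/2)/(t - 3)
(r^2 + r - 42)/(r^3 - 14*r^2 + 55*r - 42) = (r + 7)/(r^2 - 8*r + 7)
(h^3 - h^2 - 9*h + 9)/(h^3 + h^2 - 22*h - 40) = (h^3 - h^2 - 9*h + 9)/(h^3 + h^2 - 22*h - 40)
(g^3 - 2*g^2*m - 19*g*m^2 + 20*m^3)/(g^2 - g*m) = g - m - 20*m^2/g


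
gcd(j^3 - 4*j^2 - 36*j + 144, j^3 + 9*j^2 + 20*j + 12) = j + 6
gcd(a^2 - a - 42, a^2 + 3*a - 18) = a + 6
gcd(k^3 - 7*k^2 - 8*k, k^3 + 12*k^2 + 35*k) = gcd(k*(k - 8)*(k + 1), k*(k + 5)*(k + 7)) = k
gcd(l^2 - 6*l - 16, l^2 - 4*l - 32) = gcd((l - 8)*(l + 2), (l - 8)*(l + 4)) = l - 8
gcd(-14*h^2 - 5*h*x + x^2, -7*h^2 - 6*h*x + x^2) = -7*h + x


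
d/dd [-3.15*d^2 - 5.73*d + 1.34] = -6.3*d - 5.73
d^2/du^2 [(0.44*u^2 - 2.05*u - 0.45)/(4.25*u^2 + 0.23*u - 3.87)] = (-7.105427357601e-15*u^4 - 74.91645*u^3 - 5.34734999999999*u^2 - 204.9435*u - 5.320098)/(76.765625*u^6 + 12.463125*u^5 - 209.03115*u^4 - 22.685383*u^3 + 190.341306*u^2 + 10.334061*u - 57.960603)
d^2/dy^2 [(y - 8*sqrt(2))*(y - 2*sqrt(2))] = 2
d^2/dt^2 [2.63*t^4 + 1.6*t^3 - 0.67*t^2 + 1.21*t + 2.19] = 31.56*t^2 + 9.6*t - 1.34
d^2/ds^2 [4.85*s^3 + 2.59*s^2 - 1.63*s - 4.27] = 29.1*s + 5.18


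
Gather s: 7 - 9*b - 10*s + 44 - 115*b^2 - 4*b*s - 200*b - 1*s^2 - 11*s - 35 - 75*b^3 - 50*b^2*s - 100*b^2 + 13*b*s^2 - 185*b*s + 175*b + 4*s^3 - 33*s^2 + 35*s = -75*b^3 - 215*b^2 - 34*b + 4*s^3 + s^2*(13*b - 34) + s*(-50*b^2 - 189*b + 14) + 16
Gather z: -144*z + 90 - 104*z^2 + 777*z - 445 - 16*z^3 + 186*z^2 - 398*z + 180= -16*z^3 + 82*z^2 + 235*z - 175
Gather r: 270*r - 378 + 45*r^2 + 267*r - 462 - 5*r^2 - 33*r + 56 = 40*r^2 + 504*r - 784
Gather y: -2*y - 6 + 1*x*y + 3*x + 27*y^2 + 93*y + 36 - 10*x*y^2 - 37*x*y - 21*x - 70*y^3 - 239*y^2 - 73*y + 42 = -18*x - 70*y^3 + y^2*(-10*x - 212) + y*(18 - 36*x) + 72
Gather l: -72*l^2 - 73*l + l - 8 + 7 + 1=-72*l^2 - 72*l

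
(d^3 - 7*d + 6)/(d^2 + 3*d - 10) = (d^2 + 2*d - 3)/(d + 5)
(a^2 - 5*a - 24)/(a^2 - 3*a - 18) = (a - 8)/(a - 6)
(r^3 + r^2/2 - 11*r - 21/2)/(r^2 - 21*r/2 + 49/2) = (r^2 + 4*r + 3)/(r - 7)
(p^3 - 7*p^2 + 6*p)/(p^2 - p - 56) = p*(-p^2 + 7*p - 6)/(-p^2 + p + 56)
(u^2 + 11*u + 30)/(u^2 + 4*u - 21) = (u^2 + 11*u + 30)/(u^2 + 4*u - 21)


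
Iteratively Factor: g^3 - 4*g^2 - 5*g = (g - 5)*(g^2 + g) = (g - 5)*(g + 1)*(g)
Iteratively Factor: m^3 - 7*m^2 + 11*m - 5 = (m - 1)*(m^2 - 6*m + 5) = (m - 1)^2*(m - 5)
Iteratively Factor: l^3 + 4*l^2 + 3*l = (l)*(l^2 + 4*l + 3) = l*(l + 3)*(l + 1)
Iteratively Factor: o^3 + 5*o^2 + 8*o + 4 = (o + 2)*(o^2 + 3*o + 2) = (o + 1)*(o + 2)*(o + 2)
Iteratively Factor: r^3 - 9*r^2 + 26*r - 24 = (r - 3)*(r^2 - 6*r + 8) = (r - 3)*(r - 2)*(r - 4)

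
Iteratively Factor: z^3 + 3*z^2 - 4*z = (z + 4)*(z^2 - z) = z*(z + 4)*(z - 1)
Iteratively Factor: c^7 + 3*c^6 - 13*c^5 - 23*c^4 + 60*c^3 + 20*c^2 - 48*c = (c - 2)*(c^6 + 5*c^5 - 3*c^4 - 29*c^3 + 2*c^2 + 24*c) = (c - 2)^2*(c^5 + 7*c^4 + 11*c^3 - 7*c^2 - 12*c) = (c - 2)^2*(c - 1)*(c^4 + 8*c^3 + 19*c^2 + 12*c) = (c - 2)^2*(c - 1)*(c + 3)*(c^3 + 5*c^2 + 4*c) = (c - 2)^2*(c - 1)*(c + 3)*(c + 4)*(c^2 + c) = c*(c - 2)^2*(c - 1)*(c + 3)*(c + 4)*(c + 1)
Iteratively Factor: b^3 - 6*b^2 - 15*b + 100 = (b - 5)*(b^2 - b - 20) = (b - 5)^2*(b + 4)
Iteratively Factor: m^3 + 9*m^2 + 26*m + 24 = (m + 4)*(m^2 + 5*m + 6) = (m + 3)*(m + 4)*(m + 2)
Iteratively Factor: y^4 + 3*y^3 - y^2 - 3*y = (y + 1)*(y^3 + 2*y^2 - 3*y) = (y - 1)*(y + 1)*(y^2 + 3*y) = (y - 1)*(y + 1)*(y + 3)*(y)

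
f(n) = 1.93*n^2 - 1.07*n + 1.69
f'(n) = 3.86*n - 1.07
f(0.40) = 1.57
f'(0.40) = 0.47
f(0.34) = 1.55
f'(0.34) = 0.24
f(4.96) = 43.86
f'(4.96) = 18.08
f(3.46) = 21.09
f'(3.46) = 12.29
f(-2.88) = 20.78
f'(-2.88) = -12.19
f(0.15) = 1.57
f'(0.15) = -0.49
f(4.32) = 33.09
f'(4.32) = 15.61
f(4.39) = 34.19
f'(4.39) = 15.88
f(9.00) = 148.39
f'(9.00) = 33.67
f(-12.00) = 292.45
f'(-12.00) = -47.39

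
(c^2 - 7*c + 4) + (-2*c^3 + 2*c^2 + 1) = -2*c^3 + 3*c^2 - 7*c + 5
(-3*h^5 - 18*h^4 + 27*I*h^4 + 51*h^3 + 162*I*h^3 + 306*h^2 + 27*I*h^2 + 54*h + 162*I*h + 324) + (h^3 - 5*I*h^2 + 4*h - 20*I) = -3*h^5 - 18*h^4 + 27*I*h^4 + 52*h^3 + 162*I*h^3 + 306*h^2 + 22*I*h^2 + 58*h + 162*I*h + 324 - 20*I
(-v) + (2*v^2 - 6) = 2*v^2 - v - 6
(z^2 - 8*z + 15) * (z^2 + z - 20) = z^4 - 7*z^3 - 13*z^2 + 175*z - 300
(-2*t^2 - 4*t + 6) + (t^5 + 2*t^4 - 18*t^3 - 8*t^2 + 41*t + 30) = t^5 + 2*t^4 - 18*t^3 - 10*t^2 + 37*t + 36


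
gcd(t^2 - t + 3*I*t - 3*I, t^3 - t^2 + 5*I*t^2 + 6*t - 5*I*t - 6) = t - 1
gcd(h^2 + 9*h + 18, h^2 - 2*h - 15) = h + 3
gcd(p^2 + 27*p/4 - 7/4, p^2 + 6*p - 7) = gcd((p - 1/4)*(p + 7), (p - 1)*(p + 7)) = p + 7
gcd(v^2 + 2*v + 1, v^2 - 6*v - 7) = v + 1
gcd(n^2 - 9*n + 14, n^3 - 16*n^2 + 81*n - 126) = n - 7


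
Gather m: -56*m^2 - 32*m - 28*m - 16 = -56*m^2 - 60*m - 16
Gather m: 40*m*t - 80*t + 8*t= 40*m*t - 72*t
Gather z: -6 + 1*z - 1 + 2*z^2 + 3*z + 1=2*z^2 + 4*z - 6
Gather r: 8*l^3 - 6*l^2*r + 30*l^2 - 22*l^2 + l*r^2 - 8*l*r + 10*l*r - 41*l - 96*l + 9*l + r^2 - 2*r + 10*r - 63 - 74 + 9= 8*l^3 + 8*l^2 - 128*l + r^2*(l + 1) + r*(-6*l^2 + 2*l + 8) - 128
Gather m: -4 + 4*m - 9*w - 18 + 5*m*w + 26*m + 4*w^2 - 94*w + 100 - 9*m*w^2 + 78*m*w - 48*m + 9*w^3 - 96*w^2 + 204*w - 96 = m*(-9*w^2 + 83*w - 18) + 9*w^3 - 92*w^2 + 101*w - 18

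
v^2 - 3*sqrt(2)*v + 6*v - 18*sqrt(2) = (v + 6)*(v - 3*sqrt(2))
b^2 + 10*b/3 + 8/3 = (b + 4/3)*(b + 2)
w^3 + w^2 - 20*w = w*(w - 4)*(w + 5)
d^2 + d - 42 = (d - 6)*(d + 7)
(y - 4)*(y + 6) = y^2 + 2*y - 24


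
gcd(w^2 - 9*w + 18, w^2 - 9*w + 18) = w^2 - 9*w + 18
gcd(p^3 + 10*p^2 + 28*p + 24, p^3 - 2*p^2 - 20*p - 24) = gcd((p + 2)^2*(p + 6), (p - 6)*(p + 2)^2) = p^2 + 4*p + 4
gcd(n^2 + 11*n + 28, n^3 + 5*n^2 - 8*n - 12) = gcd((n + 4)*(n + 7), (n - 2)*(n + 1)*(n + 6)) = 1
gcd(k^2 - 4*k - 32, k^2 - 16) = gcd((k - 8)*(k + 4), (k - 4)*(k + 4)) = k + 4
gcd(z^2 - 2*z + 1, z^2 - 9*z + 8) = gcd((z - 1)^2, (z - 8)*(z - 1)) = z - 1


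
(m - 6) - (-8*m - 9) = 9*m + 3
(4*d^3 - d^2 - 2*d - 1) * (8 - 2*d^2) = -8*d^5 + 2*d^4 + 36*d^3 - 6*d^2 - 16*d - 8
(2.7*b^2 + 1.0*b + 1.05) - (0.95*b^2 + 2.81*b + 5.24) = 1.75*b^2 - 1.81*b - 4.19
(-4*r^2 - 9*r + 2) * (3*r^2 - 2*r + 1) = -12*r^4 - 19*r^3 + 20*r^2 - 13*r + 2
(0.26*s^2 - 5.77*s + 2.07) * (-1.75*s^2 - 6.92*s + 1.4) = -0.455*s^4 + 8.2983*s^3 + 36.6699*s^2 - 22.4024*s + 2.898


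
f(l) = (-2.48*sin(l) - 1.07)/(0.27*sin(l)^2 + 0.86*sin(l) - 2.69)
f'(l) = (-0.54*sin(l)*cos(l) - 0.86*cos(l))*(-2.48*sin(l) - 1.07)/(0.27*sin(l)^2 + 0.86*sin(l) - 2.69)^2 - 2.48*cos(l)/(0.27*sin(l)^2 + 0.86*sin(l) - 2.69) = (0.6696*sin(l)^2 + 0.5778*sin(l) + 7.5914)*cos(l)/(0.0729*sin(l)^4 + 0.4644*sin(l)^3 - 0.713*sin(l)^2 - 4.6268*sin(l) + 7.2361)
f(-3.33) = 0.61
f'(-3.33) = -1.20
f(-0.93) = -0.29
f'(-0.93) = 0.44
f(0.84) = 1.54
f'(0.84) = 1.55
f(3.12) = 0.42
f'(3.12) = -1.07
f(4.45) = -0.41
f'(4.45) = -0.19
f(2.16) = 1.75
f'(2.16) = -1.48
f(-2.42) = -0.18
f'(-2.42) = -0.57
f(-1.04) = -0.33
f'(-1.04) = 0.37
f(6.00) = 0.13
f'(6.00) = 0.85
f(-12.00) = 1.12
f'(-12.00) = 1.48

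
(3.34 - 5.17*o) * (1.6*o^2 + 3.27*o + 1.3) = -8.272*o^3 - 11.5619*o^2 + 4.2008*o + 4.342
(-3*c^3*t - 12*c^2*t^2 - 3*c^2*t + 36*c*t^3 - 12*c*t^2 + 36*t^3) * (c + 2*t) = -3*c^4*t - 18*c^3*t^2 - 3*c^3*t + 12*c^2*t^3 - 18*c^2*t^2 + 72*c*t^4 + 12*c*t^3 + 72*t^4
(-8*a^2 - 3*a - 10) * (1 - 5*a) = 40*a^3 + 7*a^2 + 47*a - 10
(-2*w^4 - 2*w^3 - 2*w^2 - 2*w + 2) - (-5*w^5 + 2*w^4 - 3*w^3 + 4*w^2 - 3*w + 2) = 5*w^5 - 4*w^4 + w^3 - 6*w^2 + w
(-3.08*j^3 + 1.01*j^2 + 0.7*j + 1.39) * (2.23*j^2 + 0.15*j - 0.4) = -6.8684*j^5 + 1.7903*j^4 + 2.9445*j^3 + 2.8007*j^2 - 0.0715*j - 0.556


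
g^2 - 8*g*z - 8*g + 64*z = (g - 8)*(g - 8*z)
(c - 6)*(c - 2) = c^2 - 8*c + 12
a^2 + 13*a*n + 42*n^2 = (a + 6*n)*(a + 7*n)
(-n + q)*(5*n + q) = -5*n^2 + 4*n*q + q^2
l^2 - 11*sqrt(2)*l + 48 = (l - 8*sqrt(2))*(l - 3*sqrt(2))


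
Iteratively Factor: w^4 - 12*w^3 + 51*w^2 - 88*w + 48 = (w - 4)*(w^3 - 8*w^2 + 19*w - 12) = (w - 4)*(w - 3)*(w^2 - 5*w + 4) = (w - 4)^2*(w - 3)*(w - 1)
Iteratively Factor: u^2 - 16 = (u - 4)*(u + 4)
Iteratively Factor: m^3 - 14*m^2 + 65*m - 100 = (m - 5)*(m^2 - 9*m + 20) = (m - 5)*(m - 4)*(m - 5)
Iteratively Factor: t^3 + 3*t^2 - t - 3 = (t + 3)*(t^2 - 1) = (t - 1)*(t + 3)*(t + 1)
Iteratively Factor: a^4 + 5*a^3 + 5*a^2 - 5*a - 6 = (a + 3)*(a^3 + 2*a^2 - a - 2) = (a + 2)*(a + 3)*(a^2 - 1) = (a + 1)*(a + 2)*(a + 3)*(a - 1)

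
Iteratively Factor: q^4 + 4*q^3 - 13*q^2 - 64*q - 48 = (q + 3)*(q^3 + q^2 - 16*q - 16) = (q - 4)*(q + 3)*(q^2 + 5*q + 4) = (q - 4)*(q + 1)*(q + 3)*(q + 4)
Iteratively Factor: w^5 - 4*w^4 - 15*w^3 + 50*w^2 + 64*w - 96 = (w + 3)*(w^4 - 7*w^3 + 6*w^2 + 32*w - 32) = (w - 4)*(w + 3)*(w^3 - 3*w^2 - 6*w + 8) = (w - 4)^2*(w + 3)*(w^2 + w - 2) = (w - 4)^2*(w + 2)*(w + 3)*(w - 1)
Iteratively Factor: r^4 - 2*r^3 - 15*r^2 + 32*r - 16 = (r - 1)*(r^3 - r^2 - 16*r + 16) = (r - 1)^2*(r^2 - 16) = (r - 1)^2*(r + 4)*(r - 4)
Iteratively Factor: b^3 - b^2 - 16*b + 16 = (b - 1)*(b^2 - 16) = (b - 1)*(b + 4)*(b - 4)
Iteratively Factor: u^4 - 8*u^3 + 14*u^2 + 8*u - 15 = (u - 3)*(u^3 - 5*u^2 - u + 5) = (u - 3)*(u - 1)*(u^2 - 4*u - 5) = (u - 5)*(u - 3)*(u - 1)*(u + 1)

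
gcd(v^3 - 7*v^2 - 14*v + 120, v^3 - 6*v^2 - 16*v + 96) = v^2 - 2*v - 24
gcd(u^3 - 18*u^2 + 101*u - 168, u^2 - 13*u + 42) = u - 7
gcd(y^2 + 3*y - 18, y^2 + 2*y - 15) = y - 3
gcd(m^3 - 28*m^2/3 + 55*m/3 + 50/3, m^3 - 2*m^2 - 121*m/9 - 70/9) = m^2 - 13*m/3 - 10/3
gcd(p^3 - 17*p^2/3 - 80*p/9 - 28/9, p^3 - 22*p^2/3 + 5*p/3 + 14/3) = p^2 - 19*p/3 - 14/3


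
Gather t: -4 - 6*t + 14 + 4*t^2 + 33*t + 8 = 4*t^2 + 27*t + 18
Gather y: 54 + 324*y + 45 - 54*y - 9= 270*y + 90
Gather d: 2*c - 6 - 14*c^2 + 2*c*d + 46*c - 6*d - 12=-14*c^2 + 48*c + d*(2*c - 6) - 18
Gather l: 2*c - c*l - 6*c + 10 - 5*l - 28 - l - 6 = -4*c + l*(-c - 6) - 24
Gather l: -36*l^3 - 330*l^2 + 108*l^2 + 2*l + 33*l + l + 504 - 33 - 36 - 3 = -36*l^3 - 222*l^2 + 36*l + 432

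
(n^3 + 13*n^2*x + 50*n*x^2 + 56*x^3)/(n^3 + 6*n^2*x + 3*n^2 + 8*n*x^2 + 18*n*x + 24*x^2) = (n + 7*x)/(n + 3)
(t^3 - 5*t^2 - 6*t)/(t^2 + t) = t - 6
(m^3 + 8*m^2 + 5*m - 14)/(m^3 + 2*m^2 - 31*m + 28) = (m + 2)/(m - 4)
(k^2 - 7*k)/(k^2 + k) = (k - 7)/(k + 1)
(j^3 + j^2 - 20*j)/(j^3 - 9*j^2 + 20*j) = (j + 5)/(j - 5)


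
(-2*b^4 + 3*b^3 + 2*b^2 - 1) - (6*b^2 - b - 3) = -2*b^4 + 3*b^3 - 4*b^2 + b + 2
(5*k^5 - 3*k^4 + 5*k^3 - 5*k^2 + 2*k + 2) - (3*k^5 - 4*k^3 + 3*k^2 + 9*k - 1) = 2*k^5 - 3*k^4 + 9*k^3 - 8*k^2 - 7*k + 3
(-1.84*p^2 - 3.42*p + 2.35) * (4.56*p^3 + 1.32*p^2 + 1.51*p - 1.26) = -8.3904*p^5 - 18.024*p^4 + 3.4232*p^3 + 0.2562*p^2 + 7.8577*p - 2.961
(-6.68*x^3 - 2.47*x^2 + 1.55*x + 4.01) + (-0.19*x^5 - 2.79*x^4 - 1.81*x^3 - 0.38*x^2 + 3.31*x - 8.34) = -0.19*x^5 - 2.79*x^4 - 8.49*x^3 - 2.85*x^2 + 4.86*x - 4.33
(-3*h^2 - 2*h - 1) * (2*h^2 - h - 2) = -6*h^4 - h^3 + 6*h^2 + 5*h + 2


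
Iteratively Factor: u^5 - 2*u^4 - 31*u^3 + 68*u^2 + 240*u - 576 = (u - 4)*(u^4 + 2*u^3 - 23*u^2 - 24*u + 144) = (u - 4)*(u - 3)*(u^3 + 5*u^2 - 8*u - 48) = (u - 4)*(u - 3)^2*(u^2 + 8*u + 16) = (u - 4)*(u - 3)^2*(u + 4)*(u + 4)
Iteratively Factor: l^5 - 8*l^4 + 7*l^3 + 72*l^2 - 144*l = (l - 4)*(l^4 - 4*l^3 - 9*l^2 + 36*l) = l*(l - 4)*(l^3 - 4*l^2 - 9*l + 36) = l*(l - 4)^2*(l^2 - 9) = l*(l - 4)^2*(l + 3)*(l - 3)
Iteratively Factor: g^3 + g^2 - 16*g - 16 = (g - 4)*(g^2 + 5*g + 4) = (g - 4)*(g + 1)*(g + 4)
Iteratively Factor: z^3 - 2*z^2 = (z - 2)*(z^2) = z*(z - 2)*(z)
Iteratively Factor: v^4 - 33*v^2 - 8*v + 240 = (v + 4)*(v^3 - 4*v^2 - 17*v + 60) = (v + 4)^2*(v^2 - 8*v + 15) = (v - 3)*(v + 4)^2*(v - 5)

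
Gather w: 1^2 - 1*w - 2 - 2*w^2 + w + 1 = -2*w^2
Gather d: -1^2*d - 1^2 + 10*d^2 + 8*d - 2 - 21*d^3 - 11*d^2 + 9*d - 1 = -21*d^3 - d^2 + 16*d - 4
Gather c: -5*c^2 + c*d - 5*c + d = -5*c^2 + c*(d - 5) + d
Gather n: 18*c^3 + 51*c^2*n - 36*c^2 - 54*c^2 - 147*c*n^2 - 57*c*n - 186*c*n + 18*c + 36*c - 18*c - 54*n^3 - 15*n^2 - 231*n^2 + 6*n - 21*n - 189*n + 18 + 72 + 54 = 18*c^3 - 90*c^2 + 36*c - 54*n^3 + n^2*(-147*c - 246) + n*(51*c^2 - 243*c - 204) + 144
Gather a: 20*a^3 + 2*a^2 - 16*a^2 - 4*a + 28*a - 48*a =20*a^3 - 14*a^2 - 24*a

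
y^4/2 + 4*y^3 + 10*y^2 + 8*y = y*(y/2 + 1)*(y + 2)*(y + 4)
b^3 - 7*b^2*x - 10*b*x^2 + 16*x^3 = (b - 8*x)*(b - x)*(b + 2*x)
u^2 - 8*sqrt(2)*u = u*(u - 8*sqrt(2))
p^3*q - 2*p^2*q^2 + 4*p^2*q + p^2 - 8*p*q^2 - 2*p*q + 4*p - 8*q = (p + 4)*(p - 2*q)*(p*q + 1)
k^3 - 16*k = k*(k - 4)*(k + 4)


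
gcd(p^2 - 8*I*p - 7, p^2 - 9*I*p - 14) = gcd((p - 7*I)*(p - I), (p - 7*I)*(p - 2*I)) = p - 7*I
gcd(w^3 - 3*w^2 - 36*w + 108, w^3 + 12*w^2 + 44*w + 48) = w + 6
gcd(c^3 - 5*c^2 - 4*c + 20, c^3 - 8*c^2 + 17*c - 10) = c^2 - 7*c + 10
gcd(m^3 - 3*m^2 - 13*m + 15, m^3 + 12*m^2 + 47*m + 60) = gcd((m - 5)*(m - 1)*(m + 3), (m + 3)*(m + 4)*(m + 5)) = m + 3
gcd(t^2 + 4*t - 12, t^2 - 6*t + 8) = t - 2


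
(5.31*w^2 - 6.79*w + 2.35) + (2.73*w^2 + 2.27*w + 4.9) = 8.04*w^2 - 4.52*w + 7.25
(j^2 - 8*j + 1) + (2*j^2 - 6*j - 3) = 3*j^2 - 14*j - 2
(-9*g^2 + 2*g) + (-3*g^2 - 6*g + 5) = -12*g^2 - 4*g + 5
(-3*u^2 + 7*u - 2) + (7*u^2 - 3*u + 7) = 4*u^2 + 4*u + 5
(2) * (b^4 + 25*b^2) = 2*b^4 + 50*b^2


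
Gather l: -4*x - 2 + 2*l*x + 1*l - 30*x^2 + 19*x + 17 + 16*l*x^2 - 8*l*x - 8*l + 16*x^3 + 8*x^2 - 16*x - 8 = l*(16*x^2 - 6*x - 7) + 16*x^3 - 22*x^2 - x + 7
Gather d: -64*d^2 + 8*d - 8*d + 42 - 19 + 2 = 25 - 64*d^2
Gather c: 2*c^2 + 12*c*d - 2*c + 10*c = 2*c^2 + c*(12*d + 8)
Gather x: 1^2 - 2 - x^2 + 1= -x^2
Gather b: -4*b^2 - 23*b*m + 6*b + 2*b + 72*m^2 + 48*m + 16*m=-4*b^2 + b*(8 - 23*m) + 72*m^2 + 64*m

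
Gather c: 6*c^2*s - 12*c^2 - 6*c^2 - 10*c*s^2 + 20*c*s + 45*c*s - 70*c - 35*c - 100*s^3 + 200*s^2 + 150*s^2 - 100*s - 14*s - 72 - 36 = c^2*(6*s - 18) + c*(-10*s^2 + 65*s - 105) - 100*s^3 + 350*s^2 - 114*s - 108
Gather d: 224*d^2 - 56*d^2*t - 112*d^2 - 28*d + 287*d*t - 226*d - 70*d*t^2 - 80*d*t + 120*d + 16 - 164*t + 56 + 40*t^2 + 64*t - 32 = d^2*(112 - 56*t) + d*(-70*t^2 + 207*t - 134) + 40*t^2 - 100*t + 40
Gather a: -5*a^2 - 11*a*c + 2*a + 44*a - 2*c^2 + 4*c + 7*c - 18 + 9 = -5*a^2 + a*(46 - 11*c) - 2*c^2 + 11*c - 9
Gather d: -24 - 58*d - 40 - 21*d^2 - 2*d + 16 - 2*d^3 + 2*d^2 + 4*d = -2*d^3 - 19*d^2 - 56*d - 48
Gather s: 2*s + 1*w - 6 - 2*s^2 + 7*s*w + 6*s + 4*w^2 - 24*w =-2*s^2 + s*(7*w + 8) + 4*w^2 - 23*w - 6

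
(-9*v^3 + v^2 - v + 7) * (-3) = 27*v^3 - 3*v^2 + 3*v - 21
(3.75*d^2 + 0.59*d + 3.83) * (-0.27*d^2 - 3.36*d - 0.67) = -1.0125*d^4 - 12.7593*d^3 - 5.529*d^2 - 13.2641*d - 2.5661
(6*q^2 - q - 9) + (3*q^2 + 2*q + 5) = 9*q^2 + q - 4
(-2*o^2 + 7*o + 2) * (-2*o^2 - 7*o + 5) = 4*o^4 - 63*o^2 + 21*o + 10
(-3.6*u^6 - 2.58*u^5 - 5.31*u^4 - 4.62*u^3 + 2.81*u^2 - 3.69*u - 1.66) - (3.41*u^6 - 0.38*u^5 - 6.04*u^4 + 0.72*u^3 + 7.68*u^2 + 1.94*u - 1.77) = -7.01*u^6 - 2.2*u^5 + 0.73*u^4 - 5.34*u^3 - 4.87*u^2 - 5.63*u + 0.11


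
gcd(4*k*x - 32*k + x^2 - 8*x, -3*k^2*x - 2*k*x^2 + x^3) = 1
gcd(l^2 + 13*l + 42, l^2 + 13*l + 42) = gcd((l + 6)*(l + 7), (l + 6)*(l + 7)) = l^2 + 13*l + 42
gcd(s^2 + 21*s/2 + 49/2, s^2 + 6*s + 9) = 1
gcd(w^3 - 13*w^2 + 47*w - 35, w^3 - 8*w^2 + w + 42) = w - 7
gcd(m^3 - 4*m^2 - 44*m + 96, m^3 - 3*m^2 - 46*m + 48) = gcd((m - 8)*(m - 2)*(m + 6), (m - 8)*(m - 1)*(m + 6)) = m^2 - 2*m - 48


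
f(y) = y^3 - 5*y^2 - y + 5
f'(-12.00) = 551.00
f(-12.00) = -2431.00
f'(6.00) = 47.00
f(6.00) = 35.00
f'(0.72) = -6.64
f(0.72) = 2.06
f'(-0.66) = 6.91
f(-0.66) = 3.19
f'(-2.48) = 42.25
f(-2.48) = -38.52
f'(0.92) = -7.66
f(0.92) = 0.63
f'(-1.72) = 25.08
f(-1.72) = -13.16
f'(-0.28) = 2.04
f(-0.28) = 4.87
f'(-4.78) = 115.35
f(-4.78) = -213.68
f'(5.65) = 38.27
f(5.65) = 20.10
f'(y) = 3*y^2 - 10*y - 1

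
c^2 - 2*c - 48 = (c - 8)*(c + 6)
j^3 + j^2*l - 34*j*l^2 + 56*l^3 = (j - 4*l)*(j - 2*l)*(j + 7*l)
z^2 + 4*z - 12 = (z - 2)*(z + 6)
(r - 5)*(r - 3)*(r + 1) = r^3 - 7*r^2 + 7*r + 15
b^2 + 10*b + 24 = (b + 4)*(b + 6)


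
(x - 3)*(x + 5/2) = x^2 - x/2 - 15/2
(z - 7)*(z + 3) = z^2 - 4*z - 21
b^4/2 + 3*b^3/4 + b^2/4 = b^2*(b/2 + 1/2)*(b + 1/2)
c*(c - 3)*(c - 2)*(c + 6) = c^4 + c^3 - 24*c^2 + 36*c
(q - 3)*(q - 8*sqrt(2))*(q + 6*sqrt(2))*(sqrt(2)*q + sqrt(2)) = sqrt(2)*q^4 - 4*q^3 - 2*sqrt(2)*q^3 - 99*sqrt(2)*q^2 + 8*q^2 + 12*q + 192*sqrt(2)*q + 288*sqrt(2)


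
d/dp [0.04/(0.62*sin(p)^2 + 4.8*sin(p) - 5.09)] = -(0.0496*sin(p) + 0.192)*cos(p)/(0.62*sin(p)^2 + 4.8*sin(p) - 5.09)^2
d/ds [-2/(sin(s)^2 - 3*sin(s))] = 2*(2*sin(s) - 3)*cos(s)/((sin(s) - 3)^2*sin(s)^2)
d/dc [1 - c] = -1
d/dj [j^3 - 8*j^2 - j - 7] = 3*j^2 - 16*j - 1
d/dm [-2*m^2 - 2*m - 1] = -4*m - 2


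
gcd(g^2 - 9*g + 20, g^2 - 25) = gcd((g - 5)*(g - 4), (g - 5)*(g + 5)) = g - 5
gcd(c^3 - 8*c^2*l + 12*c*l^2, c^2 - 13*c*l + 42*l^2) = c - 6*l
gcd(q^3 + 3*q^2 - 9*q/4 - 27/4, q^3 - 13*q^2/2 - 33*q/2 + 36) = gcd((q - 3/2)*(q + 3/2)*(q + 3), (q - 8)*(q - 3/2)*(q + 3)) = q^2 + 3*q/2 - 9/2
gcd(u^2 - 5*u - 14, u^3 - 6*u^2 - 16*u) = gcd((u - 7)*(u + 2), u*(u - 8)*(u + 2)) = u + 2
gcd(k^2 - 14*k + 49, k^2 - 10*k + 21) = k - 7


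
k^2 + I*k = k*(k + I)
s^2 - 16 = (s - 4)*(s + 4)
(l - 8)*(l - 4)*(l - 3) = l^3 - 15*l^2 + 68*l - 96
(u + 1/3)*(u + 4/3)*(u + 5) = u^3 + 20*u^2/3 + 79*u/9 + 20/9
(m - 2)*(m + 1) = m^2 - m - 2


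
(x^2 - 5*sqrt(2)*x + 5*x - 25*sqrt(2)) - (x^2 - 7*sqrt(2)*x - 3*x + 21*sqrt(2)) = 2*sqrt(2)*x + 8*x - 46*sqrt(2)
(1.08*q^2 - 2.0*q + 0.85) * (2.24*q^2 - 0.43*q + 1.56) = 2.4192*q^4 - 4.9444*q^3 + 4.4488*q^2 - 3.4855*q + 1.326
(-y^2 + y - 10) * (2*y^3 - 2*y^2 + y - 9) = -2*y^5 + 4*y^4 - 23*y^3 + 30*y^2 - 19*y + 90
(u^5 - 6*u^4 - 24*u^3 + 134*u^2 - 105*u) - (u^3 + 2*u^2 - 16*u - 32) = u^5 - 6*u^4 - 25*u^3 + 132*u^2 - 89*u + 32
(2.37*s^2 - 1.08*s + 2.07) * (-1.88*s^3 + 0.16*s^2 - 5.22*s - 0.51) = -4.4556*s^5 + 2.4096*s^4 - 16.4358*s^3 + 4.7601*s^2 - 10.2546*s - 1.0557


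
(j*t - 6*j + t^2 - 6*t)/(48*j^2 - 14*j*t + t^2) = (j*t - 6*j + t^2 - 6*t)/(48*j^2 - 14*j*t + t^2)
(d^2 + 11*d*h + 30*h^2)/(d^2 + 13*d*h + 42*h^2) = (d + 5*h)/(d + 7*h)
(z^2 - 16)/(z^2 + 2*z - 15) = (z^2 - 16)/(z^2 + 2*z - 15)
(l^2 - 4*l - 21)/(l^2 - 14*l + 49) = (l + 3)/(l - 7)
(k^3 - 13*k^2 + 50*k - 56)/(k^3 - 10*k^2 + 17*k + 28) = (k - 2)/(k + 1)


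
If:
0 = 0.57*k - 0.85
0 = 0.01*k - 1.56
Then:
No Solution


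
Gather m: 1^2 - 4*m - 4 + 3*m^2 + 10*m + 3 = 3*m^2 + 6*m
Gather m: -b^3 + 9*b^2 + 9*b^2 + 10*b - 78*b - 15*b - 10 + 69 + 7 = -b^3 + 18*b^2 - 83*b + 66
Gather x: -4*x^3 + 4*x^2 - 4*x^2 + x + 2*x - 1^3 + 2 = -4*x^3 + 3*x + 1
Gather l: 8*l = 8*l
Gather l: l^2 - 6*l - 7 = l^2 - 6*l - 7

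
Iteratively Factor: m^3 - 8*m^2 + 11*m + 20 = (m + 1)*(m^2 - 9*m + 20) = (m - 4)*(m + 1)*(m - 5)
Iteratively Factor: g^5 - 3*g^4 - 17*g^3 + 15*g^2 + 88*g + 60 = (g - 3)*(g^4 - 17*g^2 - 36*g - 20) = (g - 3)*(g + 1)*(g^3 - g^2 - 16*g - 20) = (g - 5)*(g - 3)*(g + 1)*(g^2 + 4*g + 4) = (g - 5)*(g - 3)*(g + 1)*(g + 2)*(g + 2)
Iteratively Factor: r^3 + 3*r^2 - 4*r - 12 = (r + 2)*(r^2 + r - 6) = (r + 2)*(r + 3)*(r - 2)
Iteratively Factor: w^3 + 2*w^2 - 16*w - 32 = (w - 4)*(w^2 + 6*w + 8) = (w - 4)*(w + 2)*(w + 4)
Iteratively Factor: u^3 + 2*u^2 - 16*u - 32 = (u - 4)*(u^2 + 6*u + 8) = (u - 4)*(u + 4)*(u + 2)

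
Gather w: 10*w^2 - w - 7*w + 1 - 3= 10*w^2 - 8*w - 2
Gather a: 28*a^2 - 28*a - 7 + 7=28*a^2 - 28*a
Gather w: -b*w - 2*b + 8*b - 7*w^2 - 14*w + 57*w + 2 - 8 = 6*b - 7*w^2 + w*(43 - b) - 6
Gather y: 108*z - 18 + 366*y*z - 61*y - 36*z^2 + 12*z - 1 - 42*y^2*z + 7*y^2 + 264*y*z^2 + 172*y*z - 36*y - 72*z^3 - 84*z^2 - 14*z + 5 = y^2*(7 - 42*z) + y*(264*z^2 + 538*z - 97) - 72*z^3 - 120*z^2 + 106*z - 14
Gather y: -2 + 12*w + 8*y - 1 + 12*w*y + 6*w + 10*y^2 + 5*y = 18*w + 10*y^2 + y*(12*w + 13) - 3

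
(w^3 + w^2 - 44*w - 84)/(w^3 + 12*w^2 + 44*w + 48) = (w - 7)/(w + 4)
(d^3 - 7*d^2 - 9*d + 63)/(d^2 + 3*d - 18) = (d^2 - 4*d - 21)/(d + 6)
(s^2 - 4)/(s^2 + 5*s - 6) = (s^2 - 4)/(s^2 + 5*s - 6)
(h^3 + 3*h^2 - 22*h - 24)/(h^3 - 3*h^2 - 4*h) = (h + 6)/h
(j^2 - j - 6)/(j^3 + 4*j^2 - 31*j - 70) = (j - 3)/(j^2 + 2*j - 35)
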